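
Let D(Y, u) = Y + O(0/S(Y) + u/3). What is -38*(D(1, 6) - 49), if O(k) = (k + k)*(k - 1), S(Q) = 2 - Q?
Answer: 1672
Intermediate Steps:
O(k) = 2*k*(-1 + k) (O(k) = (2*k)*(-1 + k) = 2*k*(-1 + k))
D(Y, u) = Y + 2*u*(-1 + u/3)/3 (D(Y, u) = Y + 2*(0/(2 - Y) + u/3)*(-1 + (0/(2 - Y) + u/3)) = Y + 2*(0 + u*(⅓))*(-1 + (0 + u*(⅓))) = Y + 2*(0 + u/3)*(-1 + (0 + u/3)) = Y + 2*(u/3)*(-1 + u/3) = Y + 2*u*(-1 + u/3)/3)
-38*(D(1, 6) - 49) = -38*((1 + (2/9)*6*(-3 + 6)) - 49) = -38*((1 + (2/9)*6*3) - 49) = -38*((1 + 4) - 49) = -38*(5 - 49) = -38*(-44) = 1672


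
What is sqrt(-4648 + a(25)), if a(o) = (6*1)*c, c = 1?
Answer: I*sqrt(4642) ≈ 68.132*I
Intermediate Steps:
a(o) = 6 (a(o) = (6*1)*1 = 6*1 = 6)
sqrt(-4648 + a(25)) = sqrt(-4648 + 6) = sqrt(-4642) = I*sqrt(4642)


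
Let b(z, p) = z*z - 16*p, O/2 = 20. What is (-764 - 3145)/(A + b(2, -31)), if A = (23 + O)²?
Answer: -3909/4469 ≈ -0.87469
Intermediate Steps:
O = 40 (O = 2*20 = 40)
b(z, p) = z² - 16*p
A = 3969 (A = (23 + 40)² = 63² = 3969)
(-764 - 3145)/(A + b(2, -31)) = (-764 - 3145)/(3969 + (2² - 16*(-31))) = -3909/(3969 + (4 + 496)) = -3909/(3969 + 500) = -3909/4469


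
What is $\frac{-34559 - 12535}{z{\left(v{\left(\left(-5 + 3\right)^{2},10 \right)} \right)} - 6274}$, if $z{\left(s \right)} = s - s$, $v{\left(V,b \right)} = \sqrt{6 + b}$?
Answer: $\frac{23547}{3137} \approx 7.5062$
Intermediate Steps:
$z{\left(s \right)} = 0$
$\frac{-34559 - 12535}{z{\left(v{\left(\left(-5 + 3\right)^{2},10 \right)} \right)} - 6274} = \frac{-34559 - 12535}{0 - 6274} = - \frac{47094}{0 + \left(\left(-9421 - 5546\right) + 8693\right)} = - \frac{47094}{0 + \left(-14967 + 8693\right)} = - \frac{47094}{0 - 6274} = - \frac{47094}{-6274} = \left(-47094\right) \left(- \frac{1}{6274}\right) = \frac{23547}{3137}$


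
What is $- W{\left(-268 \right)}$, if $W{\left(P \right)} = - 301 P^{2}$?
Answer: $21619024$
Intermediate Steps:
$- W{\left(-268 \right)} = - \left(-301\right) \left(-268\right)^{2} = - \left(-301\right) 71824 = \left(-1\right) \left(-21619024\right) = 21619024$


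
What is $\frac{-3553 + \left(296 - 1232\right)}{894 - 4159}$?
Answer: $\frac{4489}{3265} \approx 1.3749$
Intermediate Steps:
$\frac{-3553 + \left(296 - 1232\right)}{894 - 4159} = \frac{-3553 + \left(296 - 1232\right)}{-3265} = \left(-3553 - 936\right) \left(- \frac{1}{3265}\right) = \left(-4489\right) \left(- \frac{1}{3265}\right) = \frac{4489}{3265}$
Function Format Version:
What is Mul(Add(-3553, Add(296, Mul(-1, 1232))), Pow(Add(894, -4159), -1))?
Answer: Rational(4489, 3265) ≈ 1.3749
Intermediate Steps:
Mul(Add(-3553, Add(296, Mul(-1, 1232))), Pow(Add(894, -4159), -1)) = Mul(Add(-3553, Add(296, -1232)), Pow(-3265, -1)) = Mul(Add(-3553, -936), Rational(-1, 3265)) = Mul(-4489, Rational(-1, 3265)) = Rational(4489, 3265)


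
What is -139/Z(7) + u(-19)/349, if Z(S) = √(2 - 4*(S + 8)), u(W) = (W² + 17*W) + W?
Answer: 19/349 + 139*I*√58/58 ≈ 0.054441 + 18.252*I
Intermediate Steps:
u(W) = W² + 18*W
Z(S) = √(-30 - 4*S) (Z(S) = √(2 - 4*(8 + S)) = √(2 + (-32 - 4*S)) = √(-30 - 4*S))
-139/Z(7) + u(-19)/349 = -139/√(-30 - 4*7) - 19*(18 - 19)/349 = -139/√(-30 - 28) - 19*(-1)*(1/349) = -139*(-I*√58/58) + 19*(1/349) = -139*(-I*√58/58) + 19/349 = -(-139)*I*√58/58 + 19/349 = 139*I*√58/58 + 19/349 = 19/349 + 139*I*√58/58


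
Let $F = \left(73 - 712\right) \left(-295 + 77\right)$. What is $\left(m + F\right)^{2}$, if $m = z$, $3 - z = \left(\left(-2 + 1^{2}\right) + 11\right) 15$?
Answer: $19364114025$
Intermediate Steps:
$z = -147$ ($z = 3 - \left(\left(-2 + 1^{2}\right) + 11\right) 15 = 3 - \left(\left(-2 + 1\right) + 11\right) 15 = 3 - \left(-1 + 11\right) 15 = 3 - 10 \cdot 15 = 3 - 150 = -147$)
$F = 139302$ ($F = \left(-639\right) \left(-218\right) = 139302$)
$m = -147$
$\left(m + F\right)^{2} = \left(-147 + 139302\right)^{2} = 139155^{2} = 19364114025$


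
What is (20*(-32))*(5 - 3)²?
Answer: -2560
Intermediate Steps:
(20*(-32))*(5 - 3)² = -640*2² = -640*4 = -2560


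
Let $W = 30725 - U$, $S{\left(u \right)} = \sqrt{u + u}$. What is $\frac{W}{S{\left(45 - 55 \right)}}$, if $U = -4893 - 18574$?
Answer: $- \frac{27096 i \sqrt{5}}{5} \approx - 12118.0 i$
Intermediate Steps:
$S{\left(u \right)} = \sqrt{2} \sqrt{u}$ ($S{\left(u \right)} = \sqrt{2 u} = \sqrt{2} \sqrt{u}$)
$U = -23467$ ($U = -4893 - 18574 = -23467$)
$W = 54192$ ($W = 30725 - -23467 = 30725 + 23467 = 54192$)
$\frac{W}{S{\left(45 - 55 \right)}} = \frac{54192}{\sqrt{2} \sqrt{45 - 55}} = \frac{54192}{\sqrt{2} \sqrt{-10}} = \frac{54192}{\sqrt{2} i \sqrt{10}} = \frac{54192}{2 i \sqrt{5}} = 54192 \left(- \frac{i \sqrt{5}}{10}\right) = - \frac{27096 i \sqrt{5}}{5}$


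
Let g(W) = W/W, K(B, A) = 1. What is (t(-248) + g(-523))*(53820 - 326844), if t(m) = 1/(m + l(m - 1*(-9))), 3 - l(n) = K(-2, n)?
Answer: -11148480/41 ≈ -2.7191e+5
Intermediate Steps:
l(n) = 2 (l(n) = 3 - 1*1 = 3 - 1 = 2)
g(W) = 1
t(m) = 1/(2 + m) (t(m) = 1/(m + 2) = 1/(2 + m))
(t(-248) + g(-523))*(53820 - 326844) = (1/(2 - 248) + 1)*(53820 - 326844) = (1/(-246) + 1)*(-273024) = (-1/246 + 1)*(-273024) = (245/246)*(-273024) = -11148480/41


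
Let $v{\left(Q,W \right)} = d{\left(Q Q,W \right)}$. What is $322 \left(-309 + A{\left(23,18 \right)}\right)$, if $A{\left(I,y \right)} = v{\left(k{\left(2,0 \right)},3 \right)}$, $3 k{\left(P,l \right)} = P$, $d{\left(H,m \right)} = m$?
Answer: $-98532$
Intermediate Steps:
$k{\left(P,l \right)} = \frac{P}{3}$
$v{\left(Q,W \right)} = W$
$A{\left(I,y \right)} = 3$
$322 \left(-309 + A{\left(23,18 \right)}\right) = 322 \left(-309 + 3\right) = 322 \left(-306\right) = -98532$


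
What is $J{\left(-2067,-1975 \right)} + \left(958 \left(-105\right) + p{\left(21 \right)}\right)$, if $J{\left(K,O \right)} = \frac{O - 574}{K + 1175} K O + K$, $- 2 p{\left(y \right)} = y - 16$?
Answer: $\frac{10314274151}{892} \approx 1.1563 \cdot 10^{7}$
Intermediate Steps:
$p{\left(y \right)} = 8 - \frac{y}{2}$ ($p{\left(y \right)} = - \frac{y - 16}{2} = - \frac{-16 + y}{2} = 8 - \frac{y}{2}$)
$J{\left(K,O \right)} = K + \frac{K O \left(-574 + O\right)}{1175 + K}$ ($J{\left(K,O \right)} = \frac{-574 + O}{1175 + K} K O + K = \frac{K \left(-574 + O\right)}{1175 + K} O + K = \frac{K O \left(-574 + O\right)}{1175 + K} + K = K + \frac{K O \left(-574 + O\right)}{1175 + K}$)
$J{\left(-2067,-1975 \right)} + \left(958 \left(-105\right) + p{\left(21 \right)}\right) = - \frac{2067 \left(1175 - 2067 + \left(-1975\right)^{2} - -1133650\right)}{1175 - 2067} + \left(958 \left(-105\right) + \left(8 - \frac{21}{2}\right)\right) = - \frac{2067 \left(1175 - 2067 + 3900625 + 1133650\right)}{-892} + \left(-100590 + \left(8 - \frac{21}{2}\right)\right) = \left(-2067\right) \left(- \frac{1}{892}\right) 5033383 - \frac{201185}{2} = \frac{10404002661}{892} - \frac{201185}{2} = \frac{10314274151}{892}$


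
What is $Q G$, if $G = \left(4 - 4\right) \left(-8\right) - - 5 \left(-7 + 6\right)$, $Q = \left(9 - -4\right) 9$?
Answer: $-585$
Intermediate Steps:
$Q = 117$ ($Q = \left(9 + 4\right) 9 = 13 \cdot 9 = 117$)
$G = -5$ ($G = 0 \left(-8\right) - \left(-5\right) \left(-1\right) = 0 - 5 = -5$)
$Q G = 117 \left(-5\right) = -585$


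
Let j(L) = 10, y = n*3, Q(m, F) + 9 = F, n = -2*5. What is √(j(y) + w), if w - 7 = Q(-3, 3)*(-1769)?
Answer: √10631 ≈ 103.11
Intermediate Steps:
n = -10
Q(m, F) = -9 + F
y = -30 (y = -10*3 = -30)
w = 10621 (w = 7 + (-9 + 3)*(-1769) = 7 - 6*(-1769) = 7 + 10614 = 10621)
√(j(y) + w) = √(10 + 10621) = √10631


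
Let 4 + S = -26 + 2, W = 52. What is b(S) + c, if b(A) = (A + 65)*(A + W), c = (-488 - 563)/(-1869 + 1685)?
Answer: 164443/184 ≈ 893.71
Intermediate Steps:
S = -28 (S = -4 + (-26 + 2) = -4 - 24 = -28)
c = 1051/184 (c = -1051/(-184) = -1051*(-1/184) = 1051/184 ≈ 5.7120)
b(A) = (52 + A)*(65 + A) (b(A) = (A + 65)*(A + 52) = (65 + A)*(52 + A) = (52 + A)*(65 + A))
b(S) + c = (3380 + (-28)² + 117*(-28)) + 1051/184 = (3380 + 784 - 3276) + 1051/184 = 888 + 1051/184 = 164443/184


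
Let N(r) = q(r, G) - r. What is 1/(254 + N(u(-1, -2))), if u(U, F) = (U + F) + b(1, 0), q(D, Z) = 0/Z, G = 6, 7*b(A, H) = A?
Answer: 7/1798 ≈ 0.0038932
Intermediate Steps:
b(A, H) = A/7
q(D, Z) = 0
u(U, F) = ⅐ + F + U (u(U, F) = (U + F) + (⅐)*1 = (F + U) + ⅐ = ⅐ + F + U)
N(r) = -r (N(r) = 0 - r = -r)
1/(254 + N(u(-1, -2))) = 1/(254 - (⅐ - 2 - 1)) = 1/(254 - 1*(-20/7)) = 1/(254 + 20/7) = 1/(1798/7) = 7/1798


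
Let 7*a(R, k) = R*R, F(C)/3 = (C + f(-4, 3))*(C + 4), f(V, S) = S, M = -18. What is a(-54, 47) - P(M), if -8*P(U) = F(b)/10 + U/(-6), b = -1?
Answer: 14601/35 ≈ 417.17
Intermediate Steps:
F(C) = 3*(3 + C)*(4 + C) (F(C) = 3*((C + 3)*(C + 4)) = 3*((3 + C)*(4 + C)) = 3*(3 + C)*(4 + C))
P(U) = -9/40 + U/48 (P(U) = -((36 + 3*(-1)² + 21*(-1))/10 + U/(-6))/8 = -((36 + 3*1 - 21)*(⅒) + U*(-⅙))/8 = -((36 + 3 - 21)*(⅒) - U/6)/8 = -(18*(⅒) - U/6)/8 = -(9/5 - U/6)/8 = -9/40 + U/48)
a(R, k) = R²/7 (a(R, k) = (R*R)/7 = R²/7)
a(-54, 47) - P(M) = (⅐)*(-54)² - (-9/40 + (1/48)*(-18)) = (⅐)*2916 - (-9/40 - 3/8) = 2916/7 - 1*(-⅗) = 2916/7 + ⅗ = 14601/35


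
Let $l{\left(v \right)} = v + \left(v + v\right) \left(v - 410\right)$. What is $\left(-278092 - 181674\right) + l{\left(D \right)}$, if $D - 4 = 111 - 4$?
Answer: $-526033$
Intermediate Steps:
$D = 111$ ($D = 4 + \left(111 - 4\right) = 4 + 107 = 111$)
$l{\left(v \right)} = v + 2 v \left(-410 + v\right)$
$\left(-278092 - 181674\right) + l{\left(D \right)} = \left(-278092 - 181674\right) + 111 \left(-819 + 2 \cdot 111\right) = -459766 + 111 \left(-819 + 222\right) = -459766 + 111 \left(-597\right) = -459766 - 66267 = -526033$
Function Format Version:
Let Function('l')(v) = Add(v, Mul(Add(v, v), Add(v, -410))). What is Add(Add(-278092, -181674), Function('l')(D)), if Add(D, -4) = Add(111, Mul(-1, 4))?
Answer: -526033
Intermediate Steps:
D = 111 (D = Add(4, Add(111, Mul(-1, 4))) = Add(4, Add(111, -4)) = Add(4, 107) = 111)
Function('l')(v) = Add(v, Mul(2, v, Add(-410, v))) (Function('l')(v) = Add(v, Mul(Mul(2, v), Add(-410, v))) = Add(v, Mul(2, v, Add(-410, v))))
Add(Add(-278092, -181674), Function('l')(D)) = Add(Add(-278092, -181674), Mul(111, Add(-819, Mul(2, 111)))) = Add(-459766, Mul(111, Add(-819, 222))) = Add(-459766, Mul(111, -597)) = Add(-459766, -66267) = -526033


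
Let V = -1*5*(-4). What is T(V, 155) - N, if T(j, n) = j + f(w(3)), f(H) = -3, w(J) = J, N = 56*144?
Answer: -8047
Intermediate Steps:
N = 8064
V = 20 (V = -5*(-4) = 20)
T(j, n) = -3 + j (T(j, n) = j - 3 = -3 + j)
T(V, 155) - N = (-3 + 20) - 1*8064 = 17 - 8064 = -8047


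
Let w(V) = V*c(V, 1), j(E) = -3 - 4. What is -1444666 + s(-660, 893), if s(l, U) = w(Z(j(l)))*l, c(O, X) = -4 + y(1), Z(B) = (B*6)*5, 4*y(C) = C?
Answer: -1964416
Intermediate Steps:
j(E) = -7
y(C) = C/4
Z(B) = 30*B (Z(B) = (6*B)*5 = 30*B)
c(O, X) = -15/4 (c(O, X) = -4 + (¼)*1 = -4 + ¼ = -15/4)
w(V) = -15*V/4 (w(V) = V*(-15/4) = -15*V/4)
s(l, U) = 1575*l/2 (s(l, U) = (-225*(-7)/2)*l = (-15/4*(-210))*l = 1575*l/2)
-1444666 + s(-660, 893) = -1444666 + (1575/2)*(-660) = -1444666 - 519750 = -1964416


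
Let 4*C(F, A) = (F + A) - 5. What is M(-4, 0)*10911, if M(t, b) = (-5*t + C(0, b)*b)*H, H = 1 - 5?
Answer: -872880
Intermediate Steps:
H = -4
C(F, A) = -5/4 + A/4 + F/4 (C(F, A) = ((F + A) - 5)/4 = ((A + F) - 5)/4 = (-5 + A + F)/4 = -5/4 + A/4 + F/4)
M(t, b) = 20*t - 4*b*(-5/4 + b/4) (M(t, b) = (-5*t + (-5/4 + b/4 + (¼)*0)*b)*(-4) = (-5*t + (-5/4 + b/4 + 0)*b)*(-4) = (-5*t + (-5/4 + b/4)*b)*(-4) = (-5*t + b*(-5/4 + b/4))*(-4) = 20*t - 4*b*(-5/4 + b/4))
M(-4, 0)*10911 = (20*(-4) - 1*0*(-5 + 0))*10911 = (-80 - 1*0*(-5))*10911 = (-80 + 0)*10911 = -80*10911 = -872880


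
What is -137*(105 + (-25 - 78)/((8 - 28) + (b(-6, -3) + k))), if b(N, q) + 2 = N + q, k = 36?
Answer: -57814/5 ≈ -11563.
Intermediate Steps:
b(N, q) = -2 + N + q (b(N, q) = -2 + (N + q) = -2 + N + q)
-137*(105 + (-25 - 78)/((8 - 28) + (b(-6, -3) + k))) = -137*(105 + (-25 - 78)/((8 - 28) + ((-2 - 6 - 3) + 36))) = -137*(105 - 103/(-20 + (-11 + 36))) = -137*(105 - 103/(-20 + 25)) = -137*(105 - 103/5) = -137*422/5 = -57814/5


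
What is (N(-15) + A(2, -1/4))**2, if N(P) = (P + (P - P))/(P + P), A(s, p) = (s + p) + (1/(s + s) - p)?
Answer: 121/16 ≈ 7.5625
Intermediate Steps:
A(s, p) = s + 1/(2*s) (A(s, p) = (p + s) + (1/(2*s) - p) = s + 1/(2*s))
N(P) = 1/2 (N(P) = (P + 0)/((2*P)) = P*(1/(2*P)) = 1/2)
(N(-15) + A(2, -1/4))**2 = (1/2 + (2 + (1/2)/2))**2 = (1/2 + (2 + (1/2)*(1/2)))**2 = (1/2 + (2 + 1/4))**2 = (1/2 + 9/4)**2 = (11/4)**2 = 121/16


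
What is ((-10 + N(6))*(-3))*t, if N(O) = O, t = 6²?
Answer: 432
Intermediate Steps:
t = 36
((-10 + N(6))*(-3))*t = ((-10 + 6)*(-3))*36 = -4*(-3)*36 = 12*36 = 432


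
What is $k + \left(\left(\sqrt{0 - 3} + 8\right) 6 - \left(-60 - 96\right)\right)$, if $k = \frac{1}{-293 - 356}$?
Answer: $\frac{132395}{649} + 6 i \sqrt{3} \approx 204.0 + 10.392 i$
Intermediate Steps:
$k = - \frac{1}{649}$ ($k = \frac{1}{-649} = - \frac{1}{649} \approx -0.0015408$)
$k + \left(\left(\sqrt{0 - 3} + 8\right) 6 - \left(-60 - 96\right)\right) = - \frac{1}{649} + \left(\left(\sqrt{0 - 3} + 8\right) 6 - \left(-60 - 96\right)\right) = - \frac{1}{649} + \left(\left(\sqrt{-3} + 8\right) 6 - -156\right) = - \frac{1}{649} + \left(\left(i \sqrt{3} + 8\right) 6 + 156\right) = - \frac{1}{649} + \left(\left(8 + i \sqrt{3}\right) 6 + 156\right) = - \frac{1}{649} + \left(\left(48 + 6 i \sqrt{3}\right) + 156\right) = - \frac{1}{649} + \left(204 + 6 i \sqrt{3}\right) = \frac{132395}{649} + 6 i \sqrt{3}$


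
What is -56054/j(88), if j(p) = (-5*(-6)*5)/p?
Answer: -2466376/75 ≈ -32885.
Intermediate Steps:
j(p) = 150/p (j(p) = (30*5)/p = 150/p)
-56054/j(88) = -56054/(150/88) = -56054/(150*(1/88)) = -56054/75/44 = -56054*44/75 = -2466376/75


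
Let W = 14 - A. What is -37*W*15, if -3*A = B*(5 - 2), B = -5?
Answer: -4995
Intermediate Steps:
A = 5 (A = -(-5)*(5 - 2)/3 = -(-5)*3/3 = -⅓*(-15) = 5)
W = 9 (W = 14 - 1*5 = 14 - 5 = 9)
-37*W*15 = -37*9*15 = -333*15 = -4995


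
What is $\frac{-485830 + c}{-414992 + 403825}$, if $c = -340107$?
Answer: $\frac{825937}{11167} \approx 73.962$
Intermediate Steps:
$\frac{-485830 + c}{-414992 + 403825} = \frac{-485830 - 340107}{-414992 + 403825} = - \frac{825937}{-11167} = \left(-825937\right) \left(- \frac{1}{11167}\right) = \frac{825937}{11167}$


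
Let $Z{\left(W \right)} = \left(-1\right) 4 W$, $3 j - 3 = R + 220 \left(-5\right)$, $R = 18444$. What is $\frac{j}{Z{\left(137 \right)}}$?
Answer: $- \frac{17347}{1644} \approx -10.552$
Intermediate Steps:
$j = \frac{17347}{3}$ ($j = 1 + \frac{18444 + 220 \left(-5\right)}{3} = 1 + \frac{18444 - 1100}{3} = 1 + \frac{1}{3} \cdot 17344 = 1 + \frac{17344}{3} = \frac{17347}{3} \approx 5782.3$)
$Z{\left(W \right)} = - 4 W$
$\frac{j}{Z{\left(137 \right)}} = \frac{17347}{3 \left(\left(-4\right) 137\right)} = \frac{17347}{3 \left(-548\right)} = \frac{17347}{3} \left(- \frac{1}{548}\right) = - \frac{17347}{1644}$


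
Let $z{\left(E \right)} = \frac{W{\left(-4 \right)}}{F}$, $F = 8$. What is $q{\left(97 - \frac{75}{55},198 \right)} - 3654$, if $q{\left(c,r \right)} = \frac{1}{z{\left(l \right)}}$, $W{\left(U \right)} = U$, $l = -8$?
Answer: $-3656$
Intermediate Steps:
$z{\left(E \right)} = - \frac{1}{2}$ ($z{\left(E \right)} = - \frac{4}{8} = \left(-4\right) \frac{1}{8} = - \frac{1}{2}$)
$q{\left(c,r \right)} = -2$ ($q{\left(c,r \right)} = \frac{1}{- \frac{1}{2}} = -2$)
$q{\left(97 - \frac{75}{55},198 \right)} - 3654 = -2 - 3654 = -3656$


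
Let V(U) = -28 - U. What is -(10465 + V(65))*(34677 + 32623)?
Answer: -698035600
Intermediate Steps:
-(10465 + V(65))*(34677 + 32623) = -(10465 + (-28 - 1*65))*(34677 + 32623) = -(10465 + (-28 - 65))*67300 = -(10465 - 93)*67300 = -10372*67300 = -1*698035600 = -698035600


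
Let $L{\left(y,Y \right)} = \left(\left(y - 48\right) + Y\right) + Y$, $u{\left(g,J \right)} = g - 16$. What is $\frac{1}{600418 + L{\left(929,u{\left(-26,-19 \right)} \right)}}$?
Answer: $\frac{1}{601215} \approx 1.6633 \cdot 10^{-6}$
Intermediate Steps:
$u{\left(g,J \right)} = -16 + g$ ($u{\left(g,J \right)} = g - 16 = -16 + g$)
$L{\left(y,Y \right)} = -48 + y + 2 Y$ ($L{\left(y,Y \right)} = \left(\left(-48 + y\right) + Y\right) + Y = \left(-48 + Y + y\right) + Y = -48 + y + 2 Y$)
$\frac{1}{600418 + L{\left(929,u{\left(-26,-19 \right)} \right)}} = \frac{1}{600418 + \left(-48 + 929 + 2 \left(-16 - 26\right)\right)} = \frac{1}{600418 + \left(-48 + 929 + 2 \left(-42\right)\right)} = \frac{1}{600418 - -797} = \frac{1}{600418 + 797} = \frac{1}{601215}$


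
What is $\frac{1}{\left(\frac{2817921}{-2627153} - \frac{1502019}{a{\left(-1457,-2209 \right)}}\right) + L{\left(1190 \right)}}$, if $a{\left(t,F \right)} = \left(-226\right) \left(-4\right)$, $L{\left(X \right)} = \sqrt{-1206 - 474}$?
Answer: $- \frac{3125889391497606901064}{5200256234155629326767667} - \frac{22561479939529605376 i \sqrt{105}}{15600768702466887980303001} \approx -0.0006011 - 1.4819 \cdot 10^{-5} i$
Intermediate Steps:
$L{\left(X \right)} = 4 i \sqrt{105}$ ($L{\left(X \right)} = \sqrt{-1680} = 4 i \sqrt{105}$)
$a{\left(t,F \right)} = 904$
$\frac{1}{\left(\frac{2817921}{-2627153} - \frac{1502019}{a{\left(-1457,-2209 \right)}}\right) + L{\left(1190 \right)}} = \frac{1}{\left(\frac{2817921}{-2627153} - \frac{1502019}{904}\right) + 4 i \sqrt{105}} = \frac{1}{\left(2817921 \left(- \frac{1}{2627153}\right) - \frac{1502019}{904}\right) + 4 i \sqrt{105}} = \frac{1}{\left(- \frac{2817921}{2627153} - \frac{1502019}{904}\right) + 4 i \sqrt{105}} = \frac{1}{- \frac{3948581122491}{2374946312} + 4 i \sqrt{105}}$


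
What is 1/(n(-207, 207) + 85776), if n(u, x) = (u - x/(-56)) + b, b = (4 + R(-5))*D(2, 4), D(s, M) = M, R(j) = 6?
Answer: 56/4794311 ≈ 1.1681e-5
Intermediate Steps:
b = 40 (b = (4 + 6)*4 = 10*4 = 40)
n(u, x) = 40 + u + x/56 (n(u, x) = (u - x/(-56)) + 40 = (u - x*(-1)/56) + 40 = (u - (-1)*x/56) + 40 = (u + x/56) + 40 = 40 + u + x/56)
1/(n(-207, 207) + 85776) = 1/((40 - 207 + (1/56)*207) + 85776) = 1/((40 - 207 + 207/56) + 85776) = 1/(-9145/56 + 85776) = 1/(4794311/56) = 56/4794311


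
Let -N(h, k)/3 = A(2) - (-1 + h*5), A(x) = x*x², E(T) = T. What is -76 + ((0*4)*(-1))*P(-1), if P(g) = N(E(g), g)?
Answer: -76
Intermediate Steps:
A(x) = x³
N(h, k) = -27 + 15*h (N(h, k) = -3*(2³ - (-1 + h*5)) = -3*(8 - (-1 + 5*h)) = -3*(8 + (1 - 5*h)) = -3*(9 - 5*h) = -27 + 15*h)
P(g) = -27 + 15*g
-76 + ((0*4)*(-1))*P(-1) = -76 + ((0*4)*(-1))*(-27 + 15*(-1)) = -76 + (0*(-1))*(-27 - 15) = -76 + 0*(-42) = -76 + 0 = -76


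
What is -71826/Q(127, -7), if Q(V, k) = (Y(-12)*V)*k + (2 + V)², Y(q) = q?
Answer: -23942/9103 ≈ -2.6301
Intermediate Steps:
Q(V, k) = (2 + V)² - 12*V*k (Q(V, k) = (-12*V)*k + (2 + V)² = -12*V*k + (2 + V)² = (2 + V)² - 12*V*k)
-71826/Q(127, -7) = -71826/((2 + 127)² - 12*127*(-7)) = -71826/(129² + 10668) = -71826/(16641 + 10668) = -71826/27309 = -71826*1/27309 = -23942/9103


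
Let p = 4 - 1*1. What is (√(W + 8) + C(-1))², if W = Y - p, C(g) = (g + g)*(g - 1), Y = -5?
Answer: 16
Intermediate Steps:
p = 3 (p = 4 - 1 = 3)
C(g) = 2*g*(-1 + g) (C(g) = (2*g)*(-1 + g) = 2*g*(-1 + g))
W = -8 (W = -5 - 1*3 = -5 - 3 = -8)
(√(W + 8) + C(-1))² = (√(-8 + 8) + 2*(-1)*(-1 - 1))² = (√0 + 2*(-1)*(-2))² = (0 + 4)² = 4² = 16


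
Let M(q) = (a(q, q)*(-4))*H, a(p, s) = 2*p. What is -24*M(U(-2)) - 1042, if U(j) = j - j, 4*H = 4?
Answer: -1042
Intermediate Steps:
H = 1 (H = (¼)*4 = 1)
U(j) = 0
M(q) = -8*q (M(q) = ((2*q)*(-4))*1 = -8*q*1 = -8*q)
-24*M(U(-2)) - 1042 = -(-192)*0 - 1042 = -24*0 - 1042 = 0 - 1042 = -1042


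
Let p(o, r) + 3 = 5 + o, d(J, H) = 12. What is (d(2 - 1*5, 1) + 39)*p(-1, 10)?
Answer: 51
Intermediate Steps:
p(o, r) = 2 + o (p(o, r) = -3 + (5 + o) = 2 + o)
(d(2 - 1*5, 1) + 39)*p(-1, 10) = (12 + 39)*(2 - 1) = 51*1 = 51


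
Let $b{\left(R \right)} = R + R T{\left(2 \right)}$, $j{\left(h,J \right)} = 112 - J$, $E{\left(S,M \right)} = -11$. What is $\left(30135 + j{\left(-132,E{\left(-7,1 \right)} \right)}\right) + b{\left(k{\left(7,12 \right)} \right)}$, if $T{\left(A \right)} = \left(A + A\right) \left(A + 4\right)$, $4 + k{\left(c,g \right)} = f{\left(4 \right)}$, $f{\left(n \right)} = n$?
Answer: $30258$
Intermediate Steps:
$k{\left(c,g \right)} = 0$ ($k{\left(c,g \right)} = -4 + 4 = 0$)
$T{\left(A \right)} = 2 A \left(4 + A\right)$
$b{\left(R \right)} = 25 R$ ($b{\left(R \right)} = R + R 2 \cdot 2 \left(4 + 2\right) = R + R 2 \cdot 2 \cdot 6 = R + R 24 = R + 24 R = 25 R$)
$\left(30135 + j{\left(-132,E{\left(-7,1 \right)} \right)}\right) + b{\left(k{\left(7,12 \right)} \right)} = \left(30135 + \left(112 - -11\right)\right) + 25 \cdot 0 = \left(30135 + \left(112 + 11\right)\right) + 0 = \left(30135 + 123\right) + 0 = 30258 + 0 = 30258$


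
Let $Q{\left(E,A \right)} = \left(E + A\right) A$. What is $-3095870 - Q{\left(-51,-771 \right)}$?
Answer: $-3729632$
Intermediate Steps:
$Q{\left(E,A \right)} = A \left(A + E\right)$ ($Q{\left(E,A \right)} = \left(A + E\right) A = A \left(A + E\right)$)
$-3095870 - Q{\left(-51,-771 \right)} = -3095870 - - 771 \left(-771 - 51\right) = -3095870 - \left(-771\right) \left(-822\right) = -3095870 - 633762 = -3729632$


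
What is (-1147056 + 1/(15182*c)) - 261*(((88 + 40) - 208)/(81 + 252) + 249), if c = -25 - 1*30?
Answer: -37444641508487/30895370 ≈ -1.2120e+6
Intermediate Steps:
c = -55 (c = -25 - 30 = -55)
(-1147056 + 1/(15182*c)) - 261*(((88 + 40) - 208)/(81 + 252) + 249) = (-1147056 + 1/(15182*(-55))) - 261*(((88 + 40) - 208)/(81 + 252) + 249) = (-1147056 + 1/(-835010)) - 261*((128 - 208)/333 + 249) = (-1147056 - 1/835010) - 261*(-80*1/333 + 249) = -957803230561/835010 - 261*(-80/333 + 249) = -957803230561/835010 - 261*82837/333 = -957803230561/835010 - 2402273/37 = -37444641508487/30895370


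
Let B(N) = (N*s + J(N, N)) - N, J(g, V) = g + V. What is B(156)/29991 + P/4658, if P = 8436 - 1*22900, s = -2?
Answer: -5570724/1791001 ≈ -3.1104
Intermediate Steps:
P = -14464 (P = 8436 - 22900 = -14464)
J(g, V) = V + g
B(N) = -N (B(N) = (N*(-2) + (N + N)) - N = (-2*N + 2*N) - N = 0 - N = -N)
B(156)/29991 + P/4658 = -1*156/29991 - 14464/4658 = -156*1/29991 - 14464*1/4658 = -4/769 - 7232/2329 = -5570724/1791001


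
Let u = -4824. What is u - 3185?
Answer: -8009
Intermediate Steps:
u - 3185 = -4824 - 3185 = -8009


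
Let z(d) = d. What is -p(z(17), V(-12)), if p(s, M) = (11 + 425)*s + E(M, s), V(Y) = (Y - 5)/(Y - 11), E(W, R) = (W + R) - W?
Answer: -7429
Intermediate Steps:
E(W, R) = R (E(W, R) = (R + W) - W = R)
V(Y) = (-5 + Y)/(-11 + Y)
p(s, M) = 437*s (p(s, M) = (11 + 425)*s + s = 436*s + s = 437*s)
-p(z(17), V(-12)) = -437*17 = -1*7429 = -7429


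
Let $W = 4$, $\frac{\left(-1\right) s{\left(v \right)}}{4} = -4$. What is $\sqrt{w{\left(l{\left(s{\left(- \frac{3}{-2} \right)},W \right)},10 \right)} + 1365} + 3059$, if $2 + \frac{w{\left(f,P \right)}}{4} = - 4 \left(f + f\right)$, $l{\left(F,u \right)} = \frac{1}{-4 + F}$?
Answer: $3059 + \frac{\sqrt{12189}}{3} \approx 3095.8$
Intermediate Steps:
$s{\left(v \right)} = 16$ ($s{\left(v \right)} = \left(-4\right) \left(-4\right) = 16$)
$w{\left(f,P \right)} = -8 - 32 f$ ($w{\left(f,P \right)} = -8 + 4 \left(- 4 \left(f + f\right)\right) = -8 + 4 \left(- 4 \cdot 2 f\right) = -8 + 4 \left(- 8 f\right) = -8 - 32 f$)
$\sqrt{w{\left(l{\left(s{\left(- \frac{3}{-2} \right)},W \right)},10 \right)} + 1365} + 3059 = \sqrt{\left(-8 - \frac{32}{-4 + 16}\right) + 1365} + 3059 = \sqrt{\left(-8 - \frac{32}{12}\right) + 1365} + 3059 = \sqrt{\left(-8 - \frac{8}{3}\right) + 1365} + 3059 = \sqrt{- \frac{32}{3} + 1365} + 3059 = \sqrt{\frac{4063}{3}} + 3059 = \frac{\sqrt{12189}}{3} + 3059 = 3059 + \frac{\sqrt{12189}}{3}$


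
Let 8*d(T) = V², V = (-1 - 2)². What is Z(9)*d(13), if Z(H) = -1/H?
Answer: -9/8 ≈ -1.1250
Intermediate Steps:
V = 9 (V = (-3)² = 9)
d(T) = 81/8 (d(T) = (⅛)*9² = (⅛)*81 = 81/8)
Z(9)*d(13) = -1/9*(81/8) = -1*⅑*(81/8) = -⅑*81/8 = -9/8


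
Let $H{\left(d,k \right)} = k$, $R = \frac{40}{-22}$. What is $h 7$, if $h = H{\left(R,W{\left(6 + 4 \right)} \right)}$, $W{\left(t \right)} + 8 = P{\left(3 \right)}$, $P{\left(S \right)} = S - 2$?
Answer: $-49$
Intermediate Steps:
$P{\left(S \right)} = -2 + S$
$R = - \frac{20}{11}$ ($R = 40 \left(- \frac{1}{22}\right) = - \frac{20}{11} \approx -1.8182$)
$W{\left(t \right)} = -7$ ($W{\left(t \right)} = -8 + \left(-2 + 3\right) = -8 + 1 = -7$)
$h = -7$
$h 7 = \left(-7\right) 7 = -49$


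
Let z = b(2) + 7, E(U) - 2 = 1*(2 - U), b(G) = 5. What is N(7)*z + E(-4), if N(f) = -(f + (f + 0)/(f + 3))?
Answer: -422/5 ≈ -84.400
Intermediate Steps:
E(U) = 4 - U (E(U) = 2 + 1*(2 - U) = 2 + (2 - U) = 4 - U)
N(f) = -f - f/(3 + f) (N(f) = -(f + f/(3 + f)) = -f - f/(3 + f))
z = 12 (z = 5 + 7 = 12)
N(7)*z + E(-4) = -1*7*(4 + 7)/(3 + 7)*12 + (4 - 1*(-4)) = -1*7*11/10*12 + (4 + 4) = -1*7*1/10*11*12 + 8 = -77/10*12 + 8 = -462/5 + 8 = -422/5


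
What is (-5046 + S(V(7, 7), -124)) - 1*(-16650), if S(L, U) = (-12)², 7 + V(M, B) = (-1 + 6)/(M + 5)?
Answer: 11748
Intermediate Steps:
V(M, B) = -7 + 5/(5 + M) (V(M, B) = -7 + (-1 + 6)/(M + 5) = -7 + 5/(5 + M))
S(L, U) = 144
(-5046 + S(V(7, 7), -124)) - 1*(-16650) = (-5046 + 144) - 1*(-16650) = -4902 + 16650 = 11748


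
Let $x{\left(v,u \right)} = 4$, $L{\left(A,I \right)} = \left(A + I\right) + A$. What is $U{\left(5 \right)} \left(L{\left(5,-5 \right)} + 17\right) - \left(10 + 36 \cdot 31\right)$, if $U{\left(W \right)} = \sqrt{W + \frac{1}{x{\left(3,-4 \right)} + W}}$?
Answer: $-1126 + \frac{22 \sqrt{46}}{3} \approx -1076.3$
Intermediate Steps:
$L{\left(A,I \right)} = I + 2 A$
$U{\left(W \right)} = \sqrt{W + \frac{1}{4 + W}}$
$U{\left(5 \right)} \left(L{\left(5,-5 \right)} + 17\right) - \left(10 + 36 \cdot 31\right) = \sqrt{\frac{1 + 5 \left(4 + 5\right)}{4 + 5}} \left(\left(-5 + 2 \cdot 5\right) + 17\right) - \left(10 + 36 \cdot 31\right) = \sqrt{\frac{1 + 5 \cdot 9}{9}} \left(\left(-5 + 10\right) + 17\right) - \left(10 + 1116\right) = \sqrt{\frac{1 + 45}{9}} \left(5 + 17\right) - 1126 = \sqrt{\frac{1}{9} \cdot 46} \cdot 22 - 1126 = \sqrt{\frac{46}{9}} \cdot 22 - 1126 = \frac{\sqrt{46}}{3} \cdot 22 - 1126 = \frac{22 \sqrt{46}}{3} - 1126 = -1126 + \frac{22 \sqrt{46}}{3}$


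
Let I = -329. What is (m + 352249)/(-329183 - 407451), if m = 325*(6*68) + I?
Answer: -242260/368317 ≈ -0.65775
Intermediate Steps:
m = 132271 (m = 325*(6*68) - 329 = 325*408 - 329 = 132600 - 329 = 132271)
(m + 352249)/(-329183 - 407451) = (132271 + 352249)/(-329183 - 407451) = 484520/(-736634) = 484520*(-1/736634) = -242260/368317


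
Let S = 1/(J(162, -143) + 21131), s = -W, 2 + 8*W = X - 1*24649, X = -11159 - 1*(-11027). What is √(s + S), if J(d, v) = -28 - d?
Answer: √21735954326302/83764 ≈ 55.659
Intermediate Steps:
X = -132 (X = -11159 + 11027 = -132)
W = -24783/8 (W = -¼ + (-132 - 1*24649)/8 = -¼ + (-132 - 24649)/8 = -¼ + (⅛)*(-24781) = -¼ - 24781/8 = -24783/8 ≈ -3097.9)
s = 24783/8 (s = -1*(-24783/8) = 24783/8 ≈ 3097.9)
S = 1/20941 (S = 1/((-28 - 1*162) + 21131) = 1/((-28 - 162) + 21131) = 1/(-190 + 21131) = 1/20941 ≈ 4.7753e-5)
√(s + S) = √(24783/8 + 1/20941) = √(518980811/167528) = √21735954326302/83764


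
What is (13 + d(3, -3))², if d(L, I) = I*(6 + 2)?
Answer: 121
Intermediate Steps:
d(L, I) = 8*I (d(L, I) = I*8 = 8*I)
(13 + d(3, -3))² = (13 + 8*(-3))² = (13 - 24)² = (-11)² = 121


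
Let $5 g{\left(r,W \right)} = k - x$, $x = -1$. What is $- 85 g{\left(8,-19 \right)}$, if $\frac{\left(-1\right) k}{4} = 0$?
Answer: $-17$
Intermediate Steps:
$k = 0$ ($k = \left(-4\right) 0 = 0$)
$g{\left(r,W \right)} = \frac{1}{5}$ ($g{\left(r,W \right)} = \frac{0 - -1}{5} = \frac{0 + 1}{5} = \frac{1}{5} \cdot 1 = \frac{1}{5}$)
$- 85 g{\left(8,-19 \right)} = \left(-85\right) \frac{1}{5} = -17$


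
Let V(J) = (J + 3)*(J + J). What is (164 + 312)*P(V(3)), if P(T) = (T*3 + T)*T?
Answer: 2467584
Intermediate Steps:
V(J) = 2*J*(3 + J) (V(J) = (3 + J)*(2*J) = 2*J*(3 + J))
P(T) = 4*T² (P(T) = (3*T + T)*T = (4*T)*T = 4*T²)
(164 + 312)*P(V(3)) = (164 + 312)*(4*(2*3*(3 + 3))²) = 476*(4*(2*3*6)²) = 476*(4*36²) = 476*(4*1296) = 476*5184 = 2467584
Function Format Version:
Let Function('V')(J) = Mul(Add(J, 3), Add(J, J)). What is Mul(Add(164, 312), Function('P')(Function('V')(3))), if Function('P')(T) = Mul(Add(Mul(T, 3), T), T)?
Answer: 2467584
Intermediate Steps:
Function('V')(J) = Mul(2, J, Add(3, J)) (Function('V')(J) = Mul(Add(3, J), Mul(2, J)) = Mul(2, J, Add(3, J)))
Function('P')(T) = Mul(4, Pow(T, 2)) (Function('P')(T) = Mul(Add(Mul(3, T), T), T) = Mul(Mul(4, T), T) = Mul(4, Pow(T, 2)))
Mul(Add(164, 312), Function('P')(Function('V')(3))) = Mul(Add(164, 312), Mul(4, Pow(Mul(2, 3, Add(3, 3)), 2))) = Mul(476, Mul(4, Pow(Mul(2, 3, 6), 2))) = Mul(476, Mul(4, Pow(36, 2))) = Mul(476, Mul(4, 1296)) = Mul(476, 5184) = 2467584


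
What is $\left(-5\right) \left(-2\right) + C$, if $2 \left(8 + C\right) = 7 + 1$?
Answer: $6$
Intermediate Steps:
$C = -4$ ($C = -8 + \frac{7 + 1}{2} = -8 + \frac{1}{2} \cdot 8 = -8 + 4 = -4$)
$\left(-5\right) \left(-2\right) + C = \left(-5\right) \left(-2\right) - 4 = 10 - 4 = 6$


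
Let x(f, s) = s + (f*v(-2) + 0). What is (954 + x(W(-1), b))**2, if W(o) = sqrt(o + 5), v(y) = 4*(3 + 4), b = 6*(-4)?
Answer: 972196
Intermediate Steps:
b = -24
v(y) = 28 (v(y) = 4*7 = 28)
W(o) = sqrt(5 + o)
x(f, s) = s + 28*f (x(f, s) = s + (f*28 + 0) = s + (28*f + 0) = s + 28*f)
(954 + x(W(-1), b))**2 = (954 + (-24 + 28*sqrt(5 - 1)))**2 = (954 + (-24 + 28*sqrt(4)))**2 = (954 + (-24 + 28*2))**2 = (954 + (-24 + 56))**2 = (954 + 32)**2 = 986**2 = 972196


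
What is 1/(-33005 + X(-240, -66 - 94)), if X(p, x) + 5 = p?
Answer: -1/33250 ≈ -3.0075e-5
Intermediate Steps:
X(p, x) = -5 + p
1/(-33005 + X(-240, -66 - 94)) = 1/(-33005 + (-5 - 240)) = 1/(-33005 - 245) = 1/(-33250) = -1/33250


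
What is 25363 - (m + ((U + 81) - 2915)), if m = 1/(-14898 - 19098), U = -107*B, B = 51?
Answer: 1144101385/33996 ≈ 33654.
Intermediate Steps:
U = -5457 (U = -107*51 = -5457)
m = -1/33996 (m = 1/(-33996) = -1/33996 ≈ -2.9415e-5)
25363 - (m + ((U + 81) - 2915)) = 25363 - (-1/33996 + ((-5457 + 81) - 2915)) = 25363 - (-1/33996 + (-5376 - 2915)) = 25363 - (-1/33996 - 8291) = 25363 - 1*(-281860837/33996) = 25363 + 281860837/33996 = 1144101385/33996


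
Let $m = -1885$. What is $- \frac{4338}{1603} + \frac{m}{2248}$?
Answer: $- \frac{12773479}{3603544} \approx -3.5447$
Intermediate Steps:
$- \frac{4338}{1603} + \frac{m}{2248} = - \frac{4338}{1603} - \frac{1885}{2248} = - \frac{12773479}{3603544}$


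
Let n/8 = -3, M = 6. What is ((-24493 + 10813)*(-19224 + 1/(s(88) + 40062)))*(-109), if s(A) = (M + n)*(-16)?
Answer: -38554816183896/1345 ≈ -2.8665e+10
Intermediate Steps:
n = -24 (n = 8*(-3) = -24)
s(A) = 288 (s(A) = (6 - 24)*(-16) = -18*(-16) = 288)
((-24493 + 10813)*(-19224 + 1/(s(88) + 40062)))*(-109) = ((-24493 + 10813)*(-19224 + 1/(288 + 40062)))*(-109) = -13680*(-19224 + 1/40350)*(-109) = -13680*(-775688399/40350)*(-109) = (353713909944/1345)*(-109) = -38554816183896/1345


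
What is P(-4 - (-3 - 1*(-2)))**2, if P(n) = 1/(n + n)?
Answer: 1/36 ≈ 0.027778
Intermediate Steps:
P(n) = 1/(2*n)
P(-4 - (-3 - 1*(-2)))**2 = (1/(2*(-4 - (-3 - 1*(-2)))))**2 = (1/(2*(-4 - (-3 + 2))))**2 = (1/(2*(-4 - 1*(-1))))**2 = (1/(2*(-4 + 1)))**2 = ((1/2)/(-3))**2 = ((1/2)*(-1/3))**2 = (-1/6)**2 = 1/36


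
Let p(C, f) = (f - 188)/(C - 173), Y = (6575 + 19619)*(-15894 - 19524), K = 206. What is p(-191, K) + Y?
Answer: -168848514753/182 ≈ -9.2774e+8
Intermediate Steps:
Y = -927739092 (Y = 26194*(-35418) = -927739092)
p(C, f) = (-188 + f)/(-173 + C)
p(-191, K) + Y = (-188 + 206)/(-173 - 191) - 927739092 = 18/(-364) - 927739092 = -1/364*18 - 927739092 = -9/182 - 927739092 = -168848514753/182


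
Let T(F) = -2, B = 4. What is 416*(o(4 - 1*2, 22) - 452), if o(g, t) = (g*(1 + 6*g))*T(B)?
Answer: -209664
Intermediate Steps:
o(g, t) = -2*g*(1 + 6*g) (o(g, t) = (g*(1 + 6*g))*(-2) = -2*g*(1 + 6*g))
416*(o(4 - 1*2, 22) - 452) = 416*(-2*(4 - 1*2)*(1 + 6*(4 - 1*2)) - 452) = 416*(-2*(4 - 2)*(1 + 6*(4 - 2)) - 452) = 416*(-2*2*(1 + 6*2) - 452) = 416*(-2*2*(1 + 12) - 452) = 416*(-2*2*13 - 452) = 416*(-52 - 452) = 416*(-504) = -209664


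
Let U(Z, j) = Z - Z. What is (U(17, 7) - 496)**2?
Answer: 246016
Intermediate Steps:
U(Z, j) = 0
(U(17, 7) - 496)**2 = (0 - 496)**2 = (-496)**2 = 246016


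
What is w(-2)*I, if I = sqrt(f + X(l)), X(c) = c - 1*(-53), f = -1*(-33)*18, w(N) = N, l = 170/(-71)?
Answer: -2*sqrt(3249457)/71 ≈ -50.778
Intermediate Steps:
l = -170/71 (l = 170*(-1/71) = -170/71 ≈ -2.3944)
f = 594 (f = 33*18 = 594)
X(c) = 53 + c (X(c) = c + 53 = 53 + c)
I = sqrt(3249457)/71 (I = sqrt(594 + (53 - 170/71)) = sqrt(594 + 3593/71) = sqrt(45767/71) = sqrt(3249457)/71 ≈ 25.389)
w(-2)*I = -2*sqrt(3249457)/71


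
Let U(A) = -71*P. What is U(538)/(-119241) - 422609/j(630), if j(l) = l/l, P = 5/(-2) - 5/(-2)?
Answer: -422609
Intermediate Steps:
P = 0 (P = 5*(-1/2) - 5*(-1/2) = -5/2 + 5/2 = 0)
U(A) = 0 (U(A) = -71*0 = 0)
j(l) = 1
U(538)/(-119241) - 422609/j(630) = 0/(-119241) - 422609/1 = 0*(-1/119241) - 422609*1 = 0 - 422609 = -422609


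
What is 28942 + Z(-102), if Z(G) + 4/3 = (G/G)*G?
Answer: 86516/3 ≈ 28839.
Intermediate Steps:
Z(G) = -4/3 + G (Z(G) = -4/3 + (G/G)*G = -4/3 + 1*G = -4/3 + G)
28942 + Z(-102) = 28942 + (-4/3 - 102) = 28942 - 310/3 = 86516/3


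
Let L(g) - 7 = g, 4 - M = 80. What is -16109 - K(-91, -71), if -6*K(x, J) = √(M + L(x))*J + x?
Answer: -96745/6 - 142*I*√10/3 ≈ -16124.0 - 149.68*I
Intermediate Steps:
M = -76 (M = 4 - 1*80 = 4 - 80 = -76)
L(g) = 7 + g
K(x, J) = -x/6 - J*√(-69 + x)/6 (K(x, J) = -(√(-76 + (7 + x))*J + x)/6 = -(√(-69 + x)*J + x)/6 = -(J*√(-69 + x) + x)/6 = -(x + J*√(-69 + x))/6 = -x/6 - J*√(-69 + x)/6)
-16109 - K(-91, -71) = -16109 - (-⅙*(-91) - ⅙*(-71)*√(-69 - 91)) = -16109 - (91/6 - ⅙*(-71)*√(-160)) = -16109 - (91/6 - ⅙*(-71)*4*I*√10) = -16109 - (91/6 + 142*I*√10/3) = -16109 + (-91/6 - 142*I*√10/3) = -96745/6 - 142*I*√10/3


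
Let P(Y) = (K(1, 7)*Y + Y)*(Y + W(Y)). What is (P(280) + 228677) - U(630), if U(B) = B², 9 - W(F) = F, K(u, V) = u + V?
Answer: -145543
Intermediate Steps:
K(u, V) = V + u
W(F) = 9 - F
P(Y) = 81*Y (P(Y) = ((7 + 1)*Y + Y)*(Y + (9 - Y)) = (8*Y + Y)*9 = (9*Y)*9 = 81*Y)
(P(280) + 228677) - U(630) = (81*280 + 228677) - 1*630² = (22680 + 228677) - 1*396900 = 251357 - 396900 = -145543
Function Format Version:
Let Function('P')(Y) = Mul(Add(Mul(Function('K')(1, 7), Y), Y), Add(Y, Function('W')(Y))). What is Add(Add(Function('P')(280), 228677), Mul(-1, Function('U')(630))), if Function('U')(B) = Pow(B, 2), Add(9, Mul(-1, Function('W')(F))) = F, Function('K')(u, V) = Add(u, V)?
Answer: -145543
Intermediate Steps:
Function('K')(u, V) = Add(V, u)
Function('W')(F) = Add(9, Mul(-1, F))
Function('P')(Y) = Mul(81, Y) (Function('P')(Y) = Mul(Add(Mul(Add(7, 1), Y), Y), Add(Y, Add(9, Mul(-1, Y)))) = Mul(Add(Mul(8, Y), Y), 9) = Mul(Mul(9, Y), 9) = Mul(81, Y))
Add(Add(Function('P')(280), 228677), Mul(-1, Function('U')(630))) = Add(Add(Mul(81, 280), 228677), Mul(-1, Pow(630, 2))) = Add(Add(22680, 228677), Mul(-1, 396900)) = Add(251357, -396900) = -145543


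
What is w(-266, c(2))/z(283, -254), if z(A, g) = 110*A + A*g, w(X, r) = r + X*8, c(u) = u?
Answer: 1063/20376 ≈ 0.052169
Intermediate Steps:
w(X, r) = r + 8*X
w(-266, c(2))/z(283, -254) = (2 + 8*(-266))/((283*(110 - 254))) = (2 - 2128)/((283*(-144))) = -2126/(-40752) = -2126*(-1/40752) = 1063/20376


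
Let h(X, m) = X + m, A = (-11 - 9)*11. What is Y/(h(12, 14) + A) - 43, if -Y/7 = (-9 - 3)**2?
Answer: -3667/97 ≈ -37.804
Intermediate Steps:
Y = -1008 (Y = -7*(-9 - 3)**2 = -7*(-12)**2 = -7*144 = -1008)
A = -220 (A = -20*11 = -220)
Y/(h(12, 14) + A) - 43 = -1008/((12 + 14) - 220) - 43 = -1008/(26 - 220) - 43 = -1008/(-194) - 43 = -1/194*(-1008) - 43 = 504/97 - 43 = -3667/97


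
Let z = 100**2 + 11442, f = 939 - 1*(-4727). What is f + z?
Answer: 27108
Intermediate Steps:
f = 5666 (f = 939 + 4727 = 5666)
z = 21442 (z = 10000 + 11442 = 21442)
f + z = 5666 + 21442 = 27108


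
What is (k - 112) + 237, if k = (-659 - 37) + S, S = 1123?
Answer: 552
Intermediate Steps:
k = 427 (k = (-659 - 37) + 1123 = -696 + 1123 = 427)
(k - 112) + 237 = (427 - 112) + 237 = 315 + 237 = 552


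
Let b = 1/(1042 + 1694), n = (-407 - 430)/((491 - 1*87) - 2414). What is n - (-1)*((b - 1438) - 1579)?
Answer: -2764879513/916560 ≈ -3016.6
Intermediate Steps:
n = 279/670 (n = -837/((491 - 87) - 2414) = -837/(404 - 2414) = -837/(-2010) = -837*(-1/2010) = 279/670 ≈ 0.41642)
b = 1/2736 ≈ 0.00036550
n - (-1)*((b - 1438) - 1579) = 279/670 - (-1)*((1/2736 - 1438) - 1579) = 279/670 - (-1)*(-3934367/2736 - 1579) = 279/670 - (-1)*(-8254511)/2736 = 279/670 - 1*8254511/2736 = 279/670 - 8254511/2736 = -2764879513/916560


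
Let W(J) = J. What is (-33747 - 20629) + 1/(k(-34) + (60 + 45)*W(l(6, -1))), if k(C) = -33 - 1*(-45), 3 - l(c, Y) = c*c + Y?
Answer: -182050849/3348 ≈ -54376.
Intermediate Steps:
l(c, Y) = 3 - Y - c² (l(c, Y) = 3 - (c*c + Y) = 3 - (c² + Y) = 3 - (Y + c²) = 3 + (-Y - c²) = 3 - Y - c²)
k(C) = 12 (k(C) = -33 + 45 = 12)
(-33747 - 20629) + 1/(k(-34) + (60 + 45)*W(l(6, -1))) = (-33747 - 20629) + 1/(12 + (60 + 45)*(3 - 1*(-1) - 1*6²)) = -54376 + 1/(12 + 105*(3 + 1 - 1*36)) = -54376 + 1/(12 + 105*(3 + 1 - 36)) = -54376 + 1/(12 + 105*(-32)) = -54376 + 1/(12 - 3360) = -54376 + 1/(-3348) = -54376 - 1/3348 = -182050849/3348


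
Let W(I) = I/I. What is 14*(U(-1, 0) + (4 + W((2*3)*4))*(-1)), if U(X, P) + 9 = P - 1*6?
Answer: -280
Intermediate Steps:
W(I) = 1
U(X, P) = -15 + P (U(X, P) = -9 + (P - 1*6) = -9 + (P - 6) = -9 + (-6 + P) = -15 + P)
14*(U(-1, 0) + (4 + W((2*3)*4))*(-1)) = 14*((-15 + 0) + (4 + 1)*(-1)) = 14*(-15 + 5*(-1)) = 14*(-15 - 5) = 14*(-20) = -280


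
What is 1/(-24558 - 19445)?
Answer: -1/44003 ≈ -2.2726e-5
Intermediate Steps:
1/(-24558 - 19445) = 1/(-44003) = -1/44003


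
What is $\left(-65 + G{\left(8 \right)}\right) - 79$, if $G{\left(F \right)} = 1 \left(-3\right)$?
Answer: $-147$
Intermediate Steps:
$G{\left(F \right)} = -3$
$\left(-65 + G{\left(8 \right)}\right) - 79 = \left(-65 - 3\right) - 79 = -68 - 79 = -147$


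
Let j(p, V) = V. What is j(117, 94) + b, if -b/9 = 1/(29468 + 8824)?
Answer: 1199813/12764 ≈ 94.000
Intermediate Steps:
b = -3/12764 (b = -9/(29468 + 8824) = -9/38292 = -9*1/38292 = -3/12764 ≈ -0.00023504)
j(117, 94) + b = 94 - 3/12764 = 1199813/12764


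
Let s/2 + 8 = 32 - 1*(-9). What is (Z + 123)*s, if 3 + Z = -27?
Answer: 6138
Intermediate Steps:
Z = -30 (Z = -3 - 27 = -30)
s = 66 (s = -16 + 2*(32 - 1*(-9)) = -16 + 2*(32 + 9) = -16 + 2*41 = -16 + 82 = 66)
(Z + 123)*s = (-30 + 123)*66 = 93*66 = 6138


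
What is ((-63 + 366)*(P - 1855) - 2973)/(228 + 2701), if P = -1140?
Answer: -910458/2929 ≈ -310.84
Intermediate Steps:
((-63 + 366)*(P - 1855) - 2973)/(228 + 2701) = ((-63 + 366)*(-1140 - 1855) - 2973)/(228 + 2701) = (303*(-2995) - 2973)/2929 = (-907485 - 2973)*(1/2929) = -910458*1/2929 = -910458/2929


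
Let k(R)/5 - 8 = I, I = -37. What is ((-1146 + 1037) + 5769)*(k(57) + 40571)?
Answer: 228811160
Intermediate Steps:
k(R) = -145 (k(R) = 40 + 5*(-37) = 40 - 185 = -145)
((-1146 + 1037) + 5769)*(k(57) + 40571) = ((-1146 + 1037) + 5769)*(-145 + 40571) = (-109 + 5769)*40426 = 5660*40426 = 228811160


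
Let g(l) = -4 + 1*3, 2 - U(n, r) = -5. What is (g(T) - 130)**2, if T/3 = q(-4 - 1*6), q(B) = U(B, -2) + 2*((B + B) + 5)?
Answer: 17161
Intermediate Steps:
U(n, r) = 7 (U(n, r) = 2 - 1*(-5) = 2 + 5 = 7)
q(B) = 17 + 4*B (q(B) = 7 + 2*((B + B) + 5) = 7 + 2*(2*B + 5) = 7 + 2*(5 + 2*B) = 7 + (10 + 4*B) = 17 + 4*B)
T = -69 (T = 3*(17 + 4*(-4 - 1*6)) = 3*(17 + 4*(-4 - 6)) = 3*(17 + 4*(-10)) = 3*(17 - 40) = 3*(-23) = -69)
g(l) = -1 (g(l) = -4 + 3 = -1)
(g(T) - 130)**2 = (-1 - 130)**2 = (-131)**2 = 17161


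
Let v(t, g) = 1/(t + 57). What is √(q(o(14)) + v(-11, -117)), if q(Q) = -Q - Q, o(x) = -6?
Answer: √25438/46 ≈ 3.4672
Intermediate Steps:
q(Q) = -2*Q
v(t, g) = 1/(57 + t)
√(q(o(14)) + v(-11, -117)) = √(-2*(-6) + 1/(57 - 11)) = √(12 + 1/46) = √(553/46) = √25438/46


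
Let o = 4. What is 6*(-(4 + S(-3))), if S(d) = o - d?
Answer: -66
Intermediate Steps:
S(d) = 4 - d
6*(-(4 + S(-3))) = 6*(-(4 + (4 - 1*(-3)))) = 6*(-(4 + (4 + 3))) = 6*(-(4 + 7)) = 6*(-1*11) = 6*(-11) = -66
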